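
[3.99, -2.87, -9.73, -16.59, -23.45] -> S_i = 3.99 + -6.86*i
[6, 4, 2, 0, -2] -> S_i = 6 + -2*i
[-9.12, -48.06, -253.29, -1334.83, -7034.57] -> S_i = -9.12*5.27^i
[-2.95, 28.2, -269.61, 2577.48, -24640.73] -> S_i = -2.95*(-9.56)^i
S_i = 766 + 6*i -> [766, 772, 778, 784, 790]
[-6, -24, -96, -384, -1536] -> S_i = -6*4^i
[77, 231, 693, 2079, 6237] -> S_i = 77*3^i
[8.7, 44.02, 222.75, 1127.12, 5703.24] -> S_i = 8.70*5.06^i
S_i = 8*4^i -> [8, 32, 128, 512, 2048]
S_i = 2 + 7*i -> [2, 9, 16, 23, 30]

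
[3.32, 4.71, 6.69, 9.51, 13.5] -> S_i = 3.32*1.42^i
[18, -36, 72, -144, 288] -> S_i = 18*-2^i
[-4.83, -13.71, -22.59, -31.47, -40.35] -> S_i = -4.83 + -8.88*i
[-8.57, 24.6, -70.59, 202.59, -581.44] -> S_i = -8.57*(-2.87)^i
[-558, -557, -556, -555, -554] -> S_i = -558 + 1*i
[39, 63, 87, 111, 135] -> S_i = 39 + 24*i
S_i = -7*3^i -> [-7, -21, -63, -189, -567]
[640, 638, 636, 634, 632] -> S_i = 640 + -2*i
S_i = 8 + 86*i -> [8, 94, 180, 266, 352]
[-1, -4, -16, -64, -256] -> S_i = -1*4^i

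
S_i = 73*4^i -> [73, 292, 1168, 4672, 18688]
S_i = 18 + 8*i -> [18, 26, 34, 42, 50]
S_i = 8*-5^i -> [8, -40, 200, -1000, 5000]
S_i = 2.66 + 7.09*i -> [2.66, 9.75, 16.84, 23.93, 31.02]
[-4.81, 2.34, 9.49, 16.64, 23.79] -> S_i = -4.81 + 7.15*i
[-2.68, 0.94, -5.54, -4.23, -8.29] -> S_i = Random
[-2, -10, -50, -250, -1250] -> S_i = -2*5^i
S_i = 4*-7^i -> [4, -28, 196, -1372, 9604]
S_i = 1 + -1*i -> [1, 0, -1, -2, -3]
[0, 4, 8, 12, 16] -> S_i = 0 + 4*i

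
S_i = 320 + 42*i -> [320, 362, 404, 446, 488]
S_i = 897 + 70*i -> [897, 967, 1037, 1107, 1177]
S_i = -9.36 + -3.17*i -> [-9.36, -12.53, -15.7, -18.87, -22.04]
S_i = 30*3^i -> [30, 90, 270, 810, 2430]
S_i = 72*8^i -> [72, 576, 4608, 36864, 294912]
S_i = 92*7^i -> [92, 644, 4508, 31556, 220892]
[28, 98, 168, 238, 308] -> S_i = 28 + 70*i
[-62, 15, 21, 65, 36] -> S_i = Random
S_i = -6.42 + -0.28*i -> [-6.42, -6.7, -6.98, -7.26, -7.54]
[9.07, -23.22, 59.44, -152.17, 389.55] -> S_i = 9.07*(-2.56)^i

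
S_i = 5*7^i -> [5, 35, 245, 1715, 12005]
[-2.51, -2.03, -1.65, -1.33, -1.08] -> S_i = -2.51*0.81^i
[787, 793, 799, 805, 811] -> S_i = 787 + 6*i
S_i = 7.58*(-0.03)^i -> [7.58, -0.23, 0.01, -0.0, 0.0]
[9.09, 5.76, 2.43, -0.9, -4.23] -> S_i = 9.09 + -3.33*i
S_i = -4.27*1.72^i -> [-4.27, -7.34, -12.63, -21.73, -37.37]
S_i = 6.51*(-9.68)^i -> [6.51, -63.02, 610.0, -5904.83, 57158.71]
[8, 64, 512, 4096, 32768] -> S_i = 8*8^i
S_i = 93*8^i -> [93, 744, 5952, 47616, 380928]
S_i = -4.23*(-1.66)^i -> [-4.23, 7.02, -11.66, 19.35, -32.12]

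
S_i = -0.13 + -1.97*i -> [-0.13, -2.1, -4.07, -6.04, -8.01]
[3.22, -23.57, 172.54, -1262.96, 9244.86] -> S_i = 3.22*(-7.32)^i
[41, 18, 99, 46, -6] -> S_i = Random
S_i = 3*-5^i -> [3, -15, 75, -375, 1875]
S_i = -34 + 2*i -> [-34, -32, -30, -28, -26]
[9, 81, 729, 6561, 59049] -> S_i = 9*9^i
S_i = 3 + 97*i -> [3, 100, 197, 294, 391]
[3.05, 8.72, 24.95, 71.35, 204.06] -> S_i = 3.05*2.86^i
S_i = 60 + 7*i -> [60, 67, 74, 81, 88]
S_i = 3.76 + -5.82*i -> [3.76, -2.06, -7.88, -13.7, -19.52]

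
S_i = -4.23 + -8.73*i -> [-4.23, -12.96, -21.69, -30.42, -39.15]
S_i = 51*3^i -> [51, 153, 459, 1377, 4131]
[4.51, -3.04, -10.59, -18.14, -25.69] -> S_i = 4.51 + -7.55*i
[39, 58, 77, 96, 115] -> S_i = 39 + 19*i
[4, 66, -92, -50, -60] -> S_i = Random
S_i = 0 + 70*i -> [0, 70, 140, 210, 280]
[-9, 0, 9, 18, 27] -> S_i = -9 + 9*i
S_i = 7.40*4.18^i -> [7.4, 30.93, 129.3, 540.46, 2259.11]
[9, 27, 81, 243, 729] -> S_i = 9*3^i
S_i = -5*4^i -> [-5, -20, -80, -320, -1280]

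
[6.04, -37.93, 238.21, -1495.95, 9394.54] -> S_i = 6.04*(-6.28)^i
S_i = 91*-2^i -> [91, -182, 364, -728, 1456]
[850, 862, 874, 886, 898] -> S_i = 850 + 12*i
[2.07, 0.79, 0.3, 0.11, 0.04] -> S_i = 2.07*0.38^i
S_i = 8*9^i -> [8, 72, 648, 5832, 52488]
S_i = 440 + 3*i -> [440, 443, 446, 449, 452]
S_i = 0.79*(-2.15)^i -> [0.79, -1.7, 3.65, -7.85, 16.88]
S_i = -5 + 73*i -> [-5, 68, 141, 214, 287]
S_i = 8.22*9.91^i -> [8.22, 81.46, 807.27, 8000.05, 79280.51]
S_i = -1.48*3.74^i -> [-1.48, -5.54, -20.7, -77.42, -289.57]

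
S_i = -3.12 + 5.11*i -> [-3.12, 1.99, 7.1, 12.21, 17.32]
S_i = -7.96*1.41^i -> [-7.96, -11.22, -15.83, -22.31, -31.46]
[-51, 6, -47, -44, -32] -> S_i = Random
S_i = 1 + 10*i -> [1, 11, 21, 31, 41]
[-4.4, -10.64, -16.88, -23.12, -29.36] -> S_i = -4.40 + -6.24*i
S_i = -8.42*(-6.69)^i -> [-8.42, 56.33, -376.85, 2521.1, -16866.17]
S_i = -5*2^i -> [-5, -10, -20, -40, -80]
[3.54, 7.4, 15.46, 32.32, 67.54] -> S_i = 3.54*2.09^i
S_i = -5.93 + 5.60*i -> [-5.93, -0.33, 5.27, 10.87, 16.47]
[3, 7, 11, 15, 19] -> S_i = 3 + 4*i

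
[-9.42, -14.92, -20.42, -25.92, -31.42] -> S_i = -9.42 + -5.50*i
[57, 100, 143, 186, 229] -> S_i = 57 + 43*i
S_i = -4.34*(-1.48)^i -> [-4.34, 6.42, -9.51, 14.07, -20.82]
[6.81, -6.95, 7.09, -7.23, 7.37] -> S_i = 6.81*(-1.02)^i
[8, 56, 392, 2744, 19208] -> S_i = 8*7^i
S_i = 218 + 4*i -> [218, 222, 226, 230, 234]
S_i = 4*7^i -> [4, 28, 196, 1372, 9604]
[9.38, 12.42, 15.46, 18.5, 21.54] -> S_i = 9.38 + 3.04*i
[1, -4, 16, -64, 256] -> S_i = 1*-4^i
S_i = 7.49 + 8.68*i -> [7.49, 16.17, 24.85, 33.53, 42.21]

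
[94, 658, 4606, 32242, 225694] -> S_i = 94*7^i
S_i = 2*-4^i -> [2, -8, 32, -128, 512]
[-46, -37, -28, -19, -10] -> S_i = -46 + 9*i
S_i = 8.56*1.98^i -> [8.56, 16.95, 33.56, 66.45, 131.56]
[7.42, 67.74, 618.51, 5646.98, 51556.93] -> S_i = 7.42*9.13^i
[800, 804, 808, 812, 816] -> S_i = 800 + 4*i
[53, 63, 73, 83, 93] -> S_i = 53 + 10*i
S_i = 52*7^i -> [52, 364, 2548, 17836, 124852]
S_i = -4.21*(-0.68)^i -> [-4.21, 2.86, -1.95, 1.32, -0.9]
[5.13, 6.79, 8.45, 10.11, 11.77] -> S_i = 5.13 + 1.66*i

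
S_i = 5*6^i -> [5, 30, 180, 1080, 6480]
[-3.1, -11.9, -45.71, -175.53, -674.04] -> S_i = -3.10*3.84^i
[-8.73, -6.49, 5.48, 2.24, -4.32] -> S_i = Random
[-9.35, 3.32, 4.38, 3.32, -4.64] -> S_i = Random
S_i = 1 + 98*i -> [1, 99, 197, 295, 393]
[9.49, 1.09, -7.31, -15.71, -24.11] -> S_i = 9.49 + -8.40*i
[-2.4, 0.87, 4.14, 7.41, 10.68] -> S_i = -2.40 + 3.27*i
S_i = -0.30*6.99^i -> [-0.3, -2.1, -14.66, -102.46, -716.19]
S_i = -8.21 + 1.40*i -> [-8.21, -6.81, -5.41, -4.01, -2.61]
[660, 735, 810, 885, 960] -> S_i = 660 + 75*i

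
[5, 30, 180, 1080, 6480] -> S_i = 5*6^i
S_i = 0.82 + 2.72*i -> [0.82, 3.54, 6.26, 8.98, 11.7]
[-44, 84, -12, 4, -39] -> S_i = Random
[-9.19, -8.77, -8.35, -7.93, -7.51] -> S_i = -9.19 + 0.42*i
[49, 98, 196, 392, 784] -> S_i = 49*2^i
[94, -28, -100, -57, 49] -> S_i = Random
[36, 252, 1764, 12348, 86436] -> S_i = 36*7^i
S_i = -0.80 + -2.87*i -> [-0.8, -3.67, -6.54, -9.41, -12.28]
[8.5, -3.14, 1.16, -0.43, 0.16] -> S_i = 8.50*(-0.37)^i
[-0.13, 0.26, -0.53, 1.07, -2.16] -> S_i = -0.13*(-2.02)^i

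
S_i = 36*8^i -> [36, 288, 2304, 18432, 147456]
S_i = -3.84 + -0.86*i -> [-3.84, -4.7, -5.56, -6.42, -7.28]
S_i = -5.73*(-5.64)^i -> [-5.73, 32.32, -182.27, 1028.0, -5797.9]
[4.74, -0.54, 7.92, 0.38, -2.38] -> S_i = Random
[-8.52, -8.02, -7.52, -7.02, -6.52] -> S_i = -8.52 + 0.50*i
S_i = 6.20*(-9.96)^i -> [6.2, -61.75, 615.05, -6125.9, 61013.94]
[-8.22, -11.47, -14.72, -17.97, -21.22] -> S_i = -8.22 + -3.25*i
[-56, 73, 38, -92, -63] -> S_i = Random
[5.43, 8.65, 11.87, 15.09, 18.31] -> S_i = 5.43 + 3.22*i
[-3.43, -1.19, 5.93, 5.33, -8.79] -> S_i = Random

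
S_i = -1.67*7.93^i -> [-1.67, -13.24, -105.02, -832.79, -6604.03]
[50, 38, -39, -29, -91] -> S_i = Random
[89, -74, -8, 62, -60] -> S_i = Random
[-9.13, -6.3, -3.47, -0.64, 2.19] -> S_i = -9.13 + 2.83*i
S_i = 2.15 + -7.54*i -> [2.15, -5.39, -12.93, -20.47, -28.01]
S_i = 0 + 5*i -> [0, 5, 10, 15, 20]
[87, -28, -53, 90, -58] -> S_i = Random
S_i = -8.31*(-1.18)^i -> [-8.31, 9.81, -11.57, 13.65, -16.11]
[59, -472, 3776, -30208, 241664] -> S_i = 59*-8^i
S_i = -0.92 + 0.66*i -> [-0.92, -0.26, 0.4, 1.06, 1.72]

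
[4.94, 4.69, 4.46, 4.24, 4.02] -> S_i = 4.94*0.95^i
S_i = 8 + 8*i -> [8, 16, 24, 32, 40]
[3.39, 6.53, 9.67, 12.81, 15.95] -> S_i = 3.39 + 3.14*i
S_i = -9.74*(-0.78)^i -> [-9.74, 7.6, -5.93, 4.62, -3.61]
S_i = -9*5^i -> [-9, -45, -225, -1125, -5625]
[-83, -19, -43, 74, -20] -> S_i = Random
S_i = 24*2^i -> [24, 48, 96, 192, 384]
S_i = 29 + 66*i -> [29, 95, 161, 227, 293]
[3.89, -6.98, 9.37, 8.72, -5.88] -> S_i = Random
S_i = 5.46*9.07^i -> [5.46, 49.52, 449.17, 4073.94, 36950.63]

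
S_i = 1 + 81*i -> [1, 82, 163, 244, 325]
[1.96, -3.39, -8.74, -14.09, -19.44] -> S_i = 1.96 + -5.35*i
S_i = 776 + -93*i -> [776, 683, 590, 497, 404]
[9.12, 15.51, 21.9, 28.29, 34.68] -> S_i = 9.12 + 6.39*i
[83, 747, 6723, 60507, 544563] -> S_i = 83*9^i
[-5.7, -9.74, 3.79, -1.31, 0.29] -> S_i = Random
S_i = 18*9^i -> [18, 162, 1458, 13122, 118098]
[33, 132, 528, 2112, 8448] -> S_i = 33*4^i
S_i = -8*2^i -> [-8, -16, -32, -64, -128]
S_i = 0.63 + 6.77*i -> [0.63, 7.4, 14.17, 20.94, 27.71]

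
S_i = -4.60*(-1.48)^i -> [-4.6, 6.81, -10.08, 14.91, -22.07]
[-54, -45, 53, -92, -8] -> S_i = Random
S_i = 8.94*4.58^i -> [8.94, 40.95, 187.53, 858.88, 3933.68]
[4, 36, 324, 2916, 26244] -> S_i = 4*9^i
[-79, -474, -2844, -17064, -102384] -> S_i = -79*6^i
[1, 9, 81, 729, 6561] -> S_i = 1*9^i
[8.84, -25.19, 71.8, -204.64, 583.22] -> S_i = 8.84*(-2.85)^i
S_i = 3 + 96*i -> [3, 99, 195, 291, 387]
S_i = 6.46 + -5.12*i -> [6.46, 1.34, -3.78, -8.9, -14.02]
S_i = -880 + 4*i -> [-880, -876, -872, -868, -864]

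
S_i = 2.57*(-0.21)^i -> [2.57, -0.54, 0.11, -0.02, 0.0]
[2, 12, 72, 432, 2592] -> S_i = 2*6^i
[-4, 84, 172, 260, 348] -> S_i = -4 + 88*i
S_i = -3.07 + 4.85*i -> [-3.07, 1.78, 6.63, 11.48, 16.33]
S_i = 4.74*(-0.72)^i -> [4.74, -3.41, 2.46, -1.77, 1.27]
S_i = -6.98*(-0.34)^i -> [-6.98, 2.37, -0.81, 0.27, -0.09]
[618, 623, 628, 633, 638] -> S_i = 618 + 5*i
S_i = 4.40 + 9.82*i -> [4.4, 14.22, 24.04, 33.86, 43.68]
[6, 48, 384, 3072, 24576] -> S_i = 6*8^i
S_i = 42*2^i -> [42, 84, 168, 336, 672]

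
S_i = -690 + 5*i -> [-690, -685, -680, -675, -670]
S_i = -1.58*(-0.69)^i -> [-1.58, 1.09, -0.75, 0.52, -0.36]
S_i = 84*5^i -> [84, 420, 2100, 10500, 52500]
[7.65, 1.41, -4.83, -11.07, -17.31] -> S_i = 7.65 + -6.24*i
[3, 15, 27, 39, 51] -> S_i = 3 + 12*i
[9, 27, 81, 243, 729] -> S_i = 9*3^i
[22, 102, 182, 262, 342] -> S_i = 22 + 80*i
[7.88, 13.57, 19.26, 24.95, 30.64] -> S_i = 7.88 + 5.69*i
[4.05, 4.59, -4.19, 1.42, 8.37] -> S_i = Random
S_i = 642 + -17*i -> [642, 625, 608, 591, 574]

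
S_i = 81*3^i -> [81, 243, 729, 2187, 6561]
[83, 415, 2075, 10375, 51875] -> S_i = 83*5^i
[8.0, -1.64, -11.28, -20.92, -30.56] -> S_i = 8.00 + -9.64*i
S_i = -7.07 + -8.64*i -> [-7.07, -15.71, -24.35, -32.99, -41.63]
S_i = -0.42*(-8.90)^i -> [-0.42, 3.74, -33.27, 296.09, -2635.17]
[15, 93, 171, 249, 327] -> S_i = 15 + 78*i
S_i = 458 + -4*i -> [458, 454, 450, 446, 442]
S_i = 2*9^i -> [2, 18, 162, 1458, 13122]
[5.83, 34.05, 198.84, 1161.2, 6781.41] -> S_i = 5.83*5.84^i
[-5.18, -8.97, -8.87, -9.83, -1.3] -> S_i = Random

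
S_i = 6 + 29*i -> [6, 35, 64, 93, 122]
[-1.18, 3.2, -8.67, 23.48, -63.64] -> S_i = -1.18*(-2.71)^i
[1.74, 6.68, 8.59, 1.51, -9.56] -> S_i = Random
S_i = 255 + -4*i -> [255, 251, 247, 243, 239]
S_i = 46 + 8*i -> [46, 54, 62, 70, 78]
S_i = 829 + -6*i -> [829, 823, 817, 811, 805]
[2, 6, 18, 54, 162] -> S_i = 2*3^i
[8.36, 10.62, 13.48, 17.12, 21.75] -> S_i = 8.36*1.27^i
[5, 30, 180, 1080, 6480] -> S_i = 5*6^i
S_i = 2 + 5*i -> [2, 7, 12, 17, 22]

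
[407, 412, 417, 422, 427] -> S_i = 407 + 5*i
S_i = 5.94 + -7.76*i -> [5.94, -1.82, -9.58, -17.34, -25.1]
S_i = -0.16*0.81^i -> [-0.16, -0.13, -0.1, -0.09, -0.07]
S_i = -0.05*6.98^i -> [-0.05, -0.35, -2.44, -17.0, -118.68]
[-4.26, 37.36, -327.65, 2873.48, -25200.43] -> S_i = -4.26*(-8.77)^i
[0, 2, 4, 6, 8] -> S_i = 0 + 2*i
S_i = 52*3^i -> [52, 156, 468, 1404, 4212]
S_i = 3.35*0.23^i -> [3.35, 0.77, 0.18, 0.04, 0.01]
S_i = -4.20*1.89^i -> [-4.2, -7.94, -15.0, -28.36, -53.59]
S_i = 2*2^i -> [2, 4, 8, 16, 32]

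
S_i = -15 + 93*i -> [-15, 78, 171, 264, 357]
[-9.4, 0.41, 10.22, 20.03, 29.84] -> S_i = -9.40 + 9.81*i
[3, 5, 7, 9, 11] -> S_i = 3 + 2*i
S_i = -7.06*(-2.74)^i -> [-7.06, 19.34, -53.0, 145.23, -397.93]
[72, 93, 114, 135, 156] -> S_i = 72 + 21*i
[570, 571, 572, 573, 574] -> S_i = 570 + 1*i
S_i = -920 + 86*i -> [-920, -834, -748, -662, -576]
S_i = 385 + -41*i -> [385, 344, 303, 262, 221]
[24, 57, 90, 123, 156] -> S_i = 24 + 33*i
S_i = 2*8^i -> [2, 16, 128, 1024, 8192]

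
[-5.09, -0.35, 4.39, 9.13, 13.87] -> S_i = -5.09 + 4.74*i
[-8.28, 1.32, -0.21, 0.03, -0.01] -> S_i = -8.28*(-0.16)^i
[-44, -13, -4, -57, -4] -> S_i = Random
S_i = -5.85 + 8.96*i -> [-5.85, 3.11, 12.07, 21.03, 29.99]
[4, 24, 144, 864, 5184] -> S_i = 4*6^i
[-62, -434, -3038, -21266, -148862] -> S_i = -62*7^i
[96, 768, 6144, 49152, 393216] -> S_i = 96*8^i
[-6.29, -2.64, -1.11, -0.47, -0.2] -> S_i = -6.29*0.42^i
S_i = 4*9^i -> [4, 36, 324, 2916, 26244]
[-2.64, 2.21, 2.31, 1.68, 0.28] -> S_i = Random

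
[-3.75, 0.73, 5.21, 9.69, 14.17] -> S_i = -3.75 + 4.48*i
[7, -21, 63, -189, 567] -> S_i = 7*-3^i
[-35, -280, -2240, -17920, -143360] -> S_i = -35*8^i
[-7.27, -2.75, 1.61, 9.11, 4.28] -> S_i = Random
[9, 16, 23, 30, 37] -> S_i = 9 + 7*i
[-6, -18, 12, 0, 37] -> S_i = Random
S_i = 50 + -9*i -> [50, 41, 32, 23, 14]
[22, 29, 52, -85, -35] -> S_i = Random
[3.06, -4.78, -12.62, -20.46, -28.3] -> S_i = 3.06 + -7.84*i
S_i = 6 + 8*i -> [6, 14, 22, 30, 38]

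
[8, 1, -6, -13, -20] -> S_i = 8 + -7*i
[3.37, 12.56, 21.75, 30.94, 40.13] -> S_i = 3.37 + 9.19*i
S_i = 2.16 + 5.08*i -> [2.16, 7.24, 12.32, 17.4, 22.48]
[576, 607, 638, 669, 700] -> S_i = 576 + 31*i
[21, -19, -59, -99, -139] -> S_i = 21 + -40*i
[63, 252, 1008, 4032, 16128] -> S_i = 63*4^i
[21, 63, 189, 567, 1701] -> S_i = 21*3^i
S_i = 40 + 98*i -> [40, 138, 236, 334, 432]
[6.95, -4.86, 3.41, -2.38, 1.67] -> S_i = 6.95*(-0.70)^i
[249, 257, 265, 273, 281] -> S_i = 249 + 8*i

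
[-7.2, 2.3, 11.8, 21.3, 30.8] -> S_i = -7.20 + 9.50*i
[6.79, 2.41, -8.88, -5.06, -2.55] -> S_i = Random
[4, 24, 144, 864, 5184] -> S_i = 4*6^i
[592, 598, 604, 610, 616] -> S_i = 592 + 6*i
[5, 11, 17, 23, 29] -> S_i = 5 + 6*i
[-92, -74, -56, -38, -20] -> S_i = -92 + 18*i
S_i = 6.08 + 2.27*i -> [6.08, 8.35, 10.62, 12.89, 15.16]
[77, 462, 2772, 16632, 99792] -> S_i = 77*6^i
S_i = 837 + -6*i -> [837, 831, 825, 819, 813]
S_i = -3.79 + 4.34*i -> [-3.79, 0.55, 4.89, 9.23, 13.57]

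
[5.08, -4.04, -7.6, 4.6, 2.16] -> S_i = Random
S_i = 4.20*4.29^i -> [4.2, 18.02, 77.3, 331.61, 1422.59]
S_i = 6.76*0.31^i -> [6.76, 2.1, 0.65, 0.2, 0.06]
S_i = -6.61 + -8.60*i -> [-6.61, -15.21, -23.81, -32.41, -41.01]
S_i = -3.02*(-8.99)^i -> [-3.02, 27.15, -244.08, 2194.25, -19726.3]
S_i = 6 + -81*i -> [6, -75, -156, -237, -318]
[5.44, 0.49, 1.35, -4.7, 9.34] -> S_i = Random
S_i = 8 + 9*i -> [8, 17, 26, 35, 44]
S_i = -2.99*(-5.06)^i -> [-2.99, 15.13, -76.55, 387.37, -1960.08]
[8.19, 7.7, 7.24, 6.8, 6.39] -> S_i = 8.19*0.94^i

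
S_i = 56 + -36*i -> [56, 20, -16, -52, -88]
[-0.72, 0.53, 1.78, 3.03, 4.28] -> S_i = -0.72 + 1.25*i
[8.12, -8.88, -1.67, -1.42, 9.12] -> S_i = Random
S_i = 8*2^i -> [8, 16, 32, 64, 128]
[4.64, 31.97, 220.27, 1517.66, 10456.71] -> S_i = 4.64*6.89^i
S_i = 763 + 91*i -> [763, 854, 945, 1036, 1127]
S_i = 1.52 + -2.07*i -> [1.52, -0.55, -2.62, -4.69, -6.76]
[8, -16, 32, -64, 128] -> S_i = 8*-2^i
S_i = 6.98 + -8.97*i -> [6.98, -1.99, -10.96, -19.93, -28.9]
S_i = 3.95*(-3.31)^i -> [3.95, -13.07, 43.28, -143.25, 474.14]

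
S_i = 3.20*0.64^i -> [3.2, 2.05, 1.31, 0.84, 0.54]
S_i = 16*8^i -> [16, 128, 1024, 8192, 65536]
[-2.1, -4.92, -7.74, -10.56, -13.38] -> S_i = -2.10 + -2.82*i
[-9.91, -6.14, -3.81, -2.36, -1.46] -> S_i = -9.91*0.62^i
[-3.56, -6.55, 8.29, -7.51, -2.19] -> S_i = Random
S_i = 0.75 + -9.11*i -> [0.75, -8.36, -17.47, -26.58, -35.69]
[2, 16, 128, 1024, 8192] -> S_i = 2*8^i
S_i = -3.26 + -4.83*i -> [-3.26, -8.09, -12.92, -17.75, -22.58]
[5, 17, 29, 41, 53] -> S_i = 5 + 12*i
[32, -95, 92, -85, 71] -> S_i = Random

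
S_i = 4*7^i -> [4, 28, 196, 1372, 9604]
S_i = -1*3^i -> [-1, -3, -9, -27, -81]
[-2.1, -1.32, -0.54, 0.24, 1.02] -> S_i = -2.10 + 0.78*i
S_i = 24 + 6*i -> [24, 30, 36, 42, 48]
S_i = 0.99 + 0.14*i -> [0.99, 1.13, 1.27, 1.41, 1.55]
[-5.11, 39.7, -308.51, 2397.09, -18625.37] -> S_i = -5.11*(-7.77)^i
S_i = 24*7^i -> [24, 168, 1176, 8232, 57624]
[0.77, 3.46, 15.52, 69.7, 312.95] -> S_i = 0.77*4.49^i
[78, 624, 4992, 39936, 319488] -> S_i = 78*8^i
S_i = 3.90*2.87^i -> [3.9, 11.19, 32.12, 92.2, 264.6]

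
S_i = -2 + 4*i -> [-2, 2, 6, 10, 14]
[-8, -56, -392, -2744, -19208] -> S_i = -8*7^i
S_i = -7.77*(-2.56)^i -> [-7.77, 19.89, -50.92, 130.36, -333.72]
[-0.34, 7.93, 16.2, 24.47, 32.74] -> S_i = -0.34 + 8.27*i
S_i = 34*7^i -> [34, 238, 1666, 11662, 81634]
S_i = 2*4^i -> [2, 8, 32, 128, 512]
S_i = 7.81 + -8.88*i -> [7.81, -1.07, -9.95, -18.83, -27.71]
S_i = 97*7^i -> [97, 679, 4753, 33271, 232897]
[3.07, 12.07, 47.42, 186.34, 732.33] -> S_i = 3.07*3.93^i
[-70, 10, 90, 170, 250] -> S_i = -70 + 80*i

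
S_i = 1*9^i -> [1, 9, 81, 729, 6561]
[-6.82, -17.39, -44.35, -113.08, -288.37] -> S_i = -6.82*2.55^i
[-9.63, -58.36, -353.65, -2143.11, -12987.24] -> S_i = -9.63*6.06^i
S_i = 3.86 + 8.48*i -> [3.86, 12.34, 20.82, 29.3, 37.78]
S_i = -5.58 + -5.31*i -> [-5.58, -10.89, -16.2, -21.51, -26.82]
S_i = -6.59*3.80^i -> [-6.59, -25.04, -95.16, -361.61, -1374.1]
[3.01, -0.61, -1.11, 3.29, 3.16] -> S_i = Random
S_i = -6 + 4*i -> [-6, -2, 2, 6, 10]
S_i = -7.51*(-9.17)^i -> [-7.51, 68.87, -631.51, 5790.93, -53102.78]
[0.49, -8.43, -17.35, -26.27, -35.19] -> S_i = 0.49 + -8.92*i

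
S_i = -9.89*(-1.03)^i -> [-9.89, 10.19, -10.49, 10.81, -11.13]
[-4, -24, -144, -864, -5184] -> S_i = -4*6^i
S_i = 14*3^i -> [14, 42, 126, 378, 1134]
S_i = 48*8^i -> [48, 384, 3072, 24576, 196608]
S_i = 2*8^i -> [2, 16, 128, 1024, 8192]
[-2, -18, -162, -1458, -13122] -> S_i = -2*9^i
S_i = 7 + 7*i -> [7, 14, 21, 28, 35]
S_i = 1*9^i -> [1, 9, 81, 729, 6561]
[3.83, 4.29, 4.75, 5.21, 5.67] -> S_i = 3.83 + 0.46*i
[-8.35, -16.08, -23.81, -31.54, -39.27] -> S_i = -8.35 + -7.73*i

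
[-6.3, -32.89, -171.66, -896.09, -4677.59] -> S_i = -6.30*5.22^i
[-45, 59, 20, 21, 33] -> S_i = Random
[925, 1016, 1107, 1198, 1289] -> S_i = 925 + 91*i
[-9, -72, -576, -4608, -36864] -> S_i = -9*8^i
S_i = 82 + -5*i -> [82, 77, 72, 67, 62]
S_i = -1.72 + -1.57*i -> [-1.72, -3.29, -4.86, -6.43, -8.0]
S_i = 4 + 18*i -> [4, 22, 40, 58, 76]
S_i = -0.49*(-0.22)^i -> [-0.49, 0.11, -0.02, 0.01, -0.0]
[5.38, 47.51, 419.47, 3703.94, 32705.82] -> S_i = 5.38*8.83^i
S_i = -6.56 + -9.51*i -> [-6.56, -16.07, -25.58, -35.09, -44.6]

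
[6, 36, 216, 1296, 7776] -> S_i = 6*6^i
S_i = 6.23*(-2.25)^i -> [6.23, -14.02, 31.54, -70.96, 159.67]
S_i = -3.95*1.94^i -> [-3.95, -7.66, -14.87, -28.84, -55.95]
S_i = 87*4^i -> [87, 348, 1392, 5568, 22272]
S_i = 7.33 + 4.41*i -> [7.33, 11.74, 16.15, 20.56, 24.97]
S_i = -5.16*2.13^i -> [-5.16, -10.99, -23.41, -49.86, -106.21]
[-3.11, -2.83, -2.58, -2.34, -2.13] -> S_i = -3.11*0.91^i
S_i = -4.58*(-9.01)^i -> [-4.58, 41.27, -371.8, 3349.96, -30183.16]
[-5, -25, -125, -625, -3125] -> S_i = -5*5^i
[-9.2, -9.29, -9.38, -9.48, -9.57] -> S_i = -9.20*1.01^i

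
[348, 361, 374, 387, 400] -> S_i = 348 + 13*i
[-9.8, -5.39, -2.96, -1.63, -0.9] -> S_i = -9.80*0.55^i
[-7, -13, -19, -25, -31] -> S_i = -7 + -6*i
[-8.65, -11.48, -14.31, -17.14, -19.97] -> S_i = -8.65 + -2.83*i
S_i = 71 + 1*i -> [71, 72, 73, 74, 75]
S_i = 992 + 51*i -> [992, 1043, 1094, 1145, 1196]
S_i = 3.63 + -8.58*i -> [3.63, -4.95, -13.53, -22.11, -30.69]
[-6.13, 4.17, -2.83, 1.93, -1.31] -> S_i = -6.13*(-0.68)^i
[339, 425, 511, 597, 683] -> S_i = 339 + 86*i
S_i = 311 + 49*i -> [311, 360, 409, 458, 507]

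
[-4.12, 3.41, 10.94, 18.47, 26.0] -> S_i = -4.12 + 7.53*i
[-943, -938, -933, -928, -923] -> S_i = -943 + 5*i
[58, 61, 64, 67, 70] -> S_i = 58 + 3*i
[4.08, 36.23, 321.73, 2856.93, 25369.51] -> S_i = 4.08*8.88^i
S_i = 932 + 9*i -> [932, 941, 950, 959, 968]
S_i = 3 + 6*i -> [3, 9, 15, 21, 27]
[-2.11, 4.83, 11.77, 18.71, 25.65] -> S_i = -2.11 + 6.94*i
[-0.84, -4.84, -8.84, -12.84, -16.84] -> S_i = -0.84 + -4.00*i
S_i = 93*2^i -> [93, 186, 372, 744, 1488]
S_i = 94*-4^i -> [94, -376, 1504, -6016, 24064]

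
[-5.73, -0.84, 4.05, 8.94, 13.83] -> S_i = -5.73 + 4.89*i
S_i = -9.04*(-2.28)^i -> [-9.04, 20.61, -46.99, 107.15, -244.29]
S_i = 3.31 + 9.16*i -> [3.31, 12.47, 21.63, 30.79, 39.95]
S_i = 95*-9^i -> [95, -855, 7695, -69255, 623295]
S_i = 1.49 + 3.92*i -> [1.49, 5.41, 9.33, 13.25, 17.17]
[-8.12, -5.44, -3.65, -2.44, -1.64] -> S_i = -8.12*0.67^i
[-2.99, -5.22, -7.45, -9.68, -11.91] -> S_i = -2.99 + -2.23*i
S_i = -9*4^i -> [-9, -36, -144, -576, -2304]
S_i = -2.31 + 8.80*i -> [-2.31, 6.49, 15.29, 24.09, 32.89]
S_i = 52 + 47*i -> [52, 99, 146, 193, 240]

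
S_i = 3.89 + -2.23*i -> [3.89, 1.66, -0.57, -2.8, -5.03]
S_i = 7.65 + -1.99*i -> [7.65, 5.66, 3.67, 1.68, -0.31]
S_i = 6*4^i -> [6, 24, 96, 384, 1536]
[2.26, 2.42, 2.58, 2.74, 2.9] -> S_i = 2.26 + 0.16*i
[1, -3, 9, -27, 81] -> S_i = 1*-3^i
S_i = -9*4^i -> [-9, -36, -144, -576, -2304]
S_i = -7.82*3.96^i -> [-7.82, -30.97, -122.63, -485.62, -1923.04]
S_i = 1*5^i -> [1, 5, 25, 125, 625]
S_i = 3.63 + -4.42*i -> [3.63, -0.79, -5.21, -9.63, -14.05]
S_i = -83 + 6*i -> [-83, -77, -71, -65, -59]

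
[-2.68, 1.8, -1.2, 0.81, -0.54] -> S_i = -2.68*(-0.67)^i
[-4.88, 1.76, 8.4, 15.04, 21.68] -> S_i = -4.88 + 6.64*i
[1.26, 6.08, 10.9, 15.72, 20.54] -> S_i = 1.26 + 4.82*i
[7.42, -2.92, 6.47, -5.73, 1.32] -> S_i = Random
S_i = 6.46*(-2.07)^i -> [6.46, -13.37, 27.68, -57.3, 118.61]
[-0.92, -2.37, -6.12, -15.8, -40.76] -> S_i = -0.92*2.58^i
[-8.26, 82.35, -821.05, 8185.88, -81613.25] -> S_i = -8.26*(-9.97)^i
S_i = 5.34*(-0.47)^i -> [5.34, -2.51, 1.18, -0.55, 0.26]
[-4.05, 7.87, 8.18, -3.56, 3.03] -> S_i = Random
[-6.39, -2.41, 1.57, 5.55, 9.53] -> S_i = -6.39 + 3.98*i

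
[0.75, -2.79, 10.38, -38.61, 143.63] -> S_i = 0.75*(-3.72)^i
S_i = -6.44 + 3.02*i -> [-6.44, -3.42, -0.4, 2.62, 5.64]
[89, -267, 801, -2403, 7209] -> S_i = 89*-3^i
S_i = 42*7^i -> [42, 294, 2058, 14406, 100842]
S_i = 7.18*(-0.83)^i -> [7.18, -5.96, 4.95, -4.11, 3.41]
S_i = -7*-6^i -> [-7, 42, -252, 1512, -9072]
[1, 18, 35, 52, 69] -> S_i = 1 + 17*i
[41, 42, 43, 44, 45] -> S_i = 41 + 1*i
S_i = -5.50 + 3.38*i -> [-5.5, -2.12, 1.26, 4.64, 8.02]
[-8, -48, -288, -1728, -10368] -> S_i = -8*6^i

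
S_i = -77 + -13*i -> [-77, -90, -103, -116, -129]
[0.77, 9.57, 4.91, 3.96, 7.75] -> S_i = Random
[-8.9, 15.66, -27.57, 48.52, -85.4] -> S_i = -8.90*(-1.76)^i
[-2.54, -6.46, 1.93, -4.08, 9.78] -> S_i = Random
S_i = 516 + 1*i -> [516, 517, 518, 519, 520]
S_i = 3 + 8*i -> [3, 11, 19, 27, 35]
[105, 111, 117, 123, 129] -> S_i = 105 + 6*i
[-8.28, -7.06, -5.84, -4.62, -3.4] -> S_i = -8.28 + 1.22*i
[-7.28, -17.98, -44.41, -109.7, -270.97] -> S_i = -7.28*2.47^i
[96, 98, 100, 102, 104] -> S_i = 96 + 2*i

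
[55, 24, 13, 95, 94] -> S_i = Random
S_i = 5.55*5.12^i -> [5.55, 28.42, 145.49, 744.91, 3813.93]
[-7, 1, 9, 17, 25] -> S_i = -7 + 8*i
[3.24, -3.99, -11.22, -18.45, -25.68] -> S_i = 3.24 + -7.23*i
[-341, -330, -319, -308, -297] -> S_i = -341 + 11*i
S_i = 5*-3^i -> [5, -15, 45, -135, 405]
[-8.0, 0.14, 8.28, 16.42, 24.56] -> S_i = -8.00 + 8.14*i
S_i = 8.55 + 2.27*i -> [8.55, 10.82, 13.09, 15.36, 17.63]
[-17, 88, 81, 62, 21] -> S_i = Random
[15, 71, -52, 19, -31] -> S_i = Random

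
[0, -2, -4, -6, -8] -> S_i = 0 + -2*i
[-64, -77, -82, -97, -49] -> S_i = Random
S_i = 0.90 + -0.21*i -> [0.9, 0.69, 0.48, 0.27, 0.06]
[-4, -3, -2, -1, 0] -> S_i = -4 + 1*i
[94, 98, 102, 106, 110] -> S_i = 94 + 4*i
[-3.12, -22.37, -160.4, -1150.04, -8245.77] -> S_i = -3.12*7.17^i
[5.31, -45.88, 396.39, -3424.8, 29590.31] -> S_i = 5.31*(-8.64)^i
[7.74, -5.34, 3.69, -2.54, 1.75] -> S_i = 7.74*(-0.69)^i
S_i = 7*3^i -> [7, 21, 63, 189, 567]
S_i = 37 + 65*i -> [37, 102, 167, 232, 297]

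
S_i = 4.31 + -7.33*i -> [4.31, -3.02, -10.35, -17.68, -25.01]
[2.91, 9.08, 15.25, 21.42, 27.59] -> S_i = 2.91 + 6.17*i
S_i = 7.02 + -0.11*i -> [7.02, 6.91, 6.8, 6.69, 6.58]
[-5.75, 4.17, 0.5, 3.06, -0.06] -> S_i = Random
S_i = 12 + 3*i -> [12, 15, 18, 21, 24]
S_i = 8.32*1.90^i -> [8.32, 15.81, 30.04, 57.07, 108.43]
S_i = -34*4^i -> [-34, -136, -544, -2176, -8704]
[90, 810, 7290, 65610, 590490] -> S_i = 90*9^i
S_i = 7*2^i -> [7, 14, 28, 56, 112]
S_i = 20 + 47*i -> [20, 67, 114, 161, 208]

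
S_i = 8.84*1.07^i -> [8.84, 9.46, 10.12, 10.83, 11.59]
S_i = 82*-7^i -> [82, -574, 4018, -28126, 196882]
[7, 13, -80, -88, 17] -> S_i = Random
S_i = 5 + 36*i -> [5, 41, 77, 113, 149]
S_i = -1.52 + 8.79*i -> [-1.52, 7.27, 16.06, 24.85, 33.64]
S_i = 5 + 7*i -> [5, 12, 19, 26, 33]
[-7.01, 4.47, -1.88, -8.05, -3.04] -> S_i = Random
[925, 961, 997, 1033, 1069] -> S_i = 925 + 36*i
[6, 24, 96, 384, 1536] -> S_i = 6*4^i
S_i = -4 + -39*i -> [-4, -43, -82, -121, -160]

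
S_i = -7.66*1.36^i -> [-7.66, -10.42, -14.17, -19.27, -26.21]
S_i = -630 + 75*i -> [-630, -555, -480, -405, -330]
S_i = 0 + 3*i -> [0, 3, 6, 9, 12]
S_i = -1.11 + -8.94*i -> [-1.11, -10.05, -18.99, -27.93, -36.87]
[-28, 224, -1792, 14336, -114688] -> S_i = -28*-8^i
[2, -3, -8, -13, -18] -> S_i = 2 + -5*i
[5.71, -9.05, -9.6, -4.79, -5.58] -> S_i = Random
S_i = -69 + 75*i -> [-69, 6, 81, 156, 231]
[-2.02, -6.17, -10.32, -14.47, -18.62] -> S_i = -2.02 + -4.15*i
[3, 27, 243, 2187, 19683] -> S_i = 3*9^i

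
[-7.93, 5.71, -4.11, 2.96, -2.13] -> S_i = -7.93*(-0.72)^i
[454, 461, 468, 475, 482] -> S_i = 454 + 7*i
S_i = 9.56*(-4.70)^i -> [9.56, -44.93, 211.18, -992.55, 4664.98]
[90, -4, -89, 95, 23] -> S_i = Random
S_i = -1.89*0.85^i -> [-1.89, -1.61, -1.37, -1.16, -0.99]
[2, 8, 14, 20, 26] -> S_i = 2 + 6*i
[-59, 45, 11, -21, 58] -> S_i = Random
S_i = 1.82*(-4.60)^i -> [1.82, -8.37, 38.51, -177.15, 814.9]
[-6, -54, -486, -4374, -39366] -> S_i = -6*9^i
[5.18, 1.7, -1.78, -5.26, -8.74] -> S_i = 5.18 + -3.48*i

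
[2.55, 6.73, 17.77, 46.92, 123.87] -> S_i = 2.55*2.64^i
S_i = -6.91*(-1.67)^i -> [-6.91, 11.54, -19.27, 32.18, -53.75]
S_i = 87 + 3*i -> [87, 90, 93, 96, 99]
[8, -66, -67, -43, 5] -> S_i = Random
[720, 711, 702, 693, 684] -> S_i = 720 + -9*i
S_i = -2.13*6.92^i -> [-2.13, -14.74, -102.0, -705.83, -4884.32]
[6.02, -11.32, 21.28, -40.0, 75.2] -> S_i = 6.02*(-1.88)^i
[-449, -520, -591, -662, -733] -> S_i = -449 + -71*i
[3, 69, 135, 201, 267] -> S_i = 3 + 66*i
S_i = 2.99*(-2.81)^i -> [2.99, -8.4, 23.61, -66.34, 186.42]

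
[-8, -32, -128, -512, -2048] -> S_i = -8*4^i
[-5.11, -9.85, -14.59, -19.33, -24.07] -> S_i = -5.11 + -4.74*i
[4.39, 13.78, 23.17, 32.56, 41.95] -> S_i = 4.39 + 9.39*i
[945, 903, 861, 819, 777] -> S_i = 945 + -42*i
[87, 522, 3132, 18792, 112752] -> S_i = 87*6^i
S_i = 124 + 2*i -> [124, 126, 128, 130, 132]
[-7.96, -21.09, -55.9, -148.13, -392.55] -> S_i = -7.96*2.65^i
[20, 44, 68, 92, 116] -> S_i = 20 + 24*i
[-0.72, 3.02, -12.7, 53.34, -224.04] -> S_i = -0.72*(-4.20)^i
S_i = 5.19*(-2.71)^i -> [5.19, -14.06, 38.12, -103.29, 279.93]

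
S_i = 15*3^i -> [15, 45, 135, 405, 1215]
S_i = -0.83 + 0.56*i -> [-0.83, -0.27, 0.29, 0.85, 1.41]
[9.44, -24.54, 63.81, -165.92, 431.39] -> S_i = 9.44*(-2.60)^i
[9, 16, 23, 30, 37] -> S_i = 9 + 7*i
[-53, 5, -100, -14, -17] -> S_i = Random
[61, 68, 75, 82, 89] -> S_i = 61 + 7*i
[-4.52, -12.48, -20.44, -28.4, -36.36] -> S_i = -4.52 + -7.96*i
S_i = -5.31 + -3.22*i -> [-5.31, -8.53, -11.75, -14.97, -18.19]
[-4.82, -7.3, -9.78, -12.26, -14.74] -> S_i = -4.82 + -2.48*i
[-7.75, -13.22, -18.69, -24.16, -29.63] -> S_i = -7.75 + -5.47*i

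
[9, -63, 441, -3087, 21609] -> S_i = 9*-7^i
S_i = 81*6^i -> [81, 486, 2916, 17496, 104976]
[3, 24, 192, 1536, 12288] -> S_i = 3*8^i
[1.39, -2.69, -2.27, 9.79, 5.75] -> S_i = Random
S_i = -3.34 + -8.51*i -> [-3.34, -11.85, -20.36, -28.87, -37.38]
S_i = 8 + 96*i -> [8, 104, 200, 296, 392]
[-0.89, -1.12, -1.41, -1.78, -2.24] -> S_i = -0.89*1.26^i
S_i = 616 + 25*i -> [616, 641, 666, 691, 716]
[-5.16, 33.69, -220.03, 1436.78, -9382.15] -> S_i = -5.16*(-6.53)^i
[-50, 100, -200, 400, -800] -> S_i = -50*-2^i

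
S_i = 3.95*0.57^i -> [3.95, 2.25, 1.28, 0.73, 0.42]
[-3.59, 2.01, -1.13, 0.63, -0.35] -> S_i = -3.59*(-0.56)^i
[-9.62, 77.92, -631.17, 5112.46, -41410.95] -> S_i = -9.62*(-8.10)^i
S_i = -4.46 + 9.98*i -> [-4.46, 5.52, 15.5, 25.48, 35.46]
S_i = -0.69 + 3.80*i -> [-0.69, 3.11, 6.91, 10.71, 14.51]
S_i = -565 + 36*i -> [-565, -529, -493, -457, -421]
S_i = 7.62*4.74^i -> [7.62, 36.12, 171.2, 811.5, 3846.52]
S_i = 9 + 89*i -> [9, 98, 187, 276, 365]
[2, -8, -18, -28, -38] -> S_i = 2 + -10*i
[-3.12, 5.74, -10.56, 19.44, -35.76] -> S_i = -3.12*(-1.84)^i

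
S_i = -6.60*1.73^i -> [-6.6, -11.42, -19.75, -34.17, -59.12]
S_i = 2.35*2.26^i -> [2.35, 5.31, 12.0, 27.13, 61.31]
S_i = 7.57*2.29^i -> [7.57, 17.34, 39.7, 90.91, 208.18]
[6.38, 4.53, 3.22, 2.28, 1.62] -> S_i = 6.38*0.71^i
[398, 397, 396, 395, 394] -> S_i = 398 + -1*i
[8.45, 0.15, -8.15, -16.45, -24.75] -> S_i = 8.45 + -8.30*i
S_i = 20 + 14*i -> [20, 34, 48, 62, 76]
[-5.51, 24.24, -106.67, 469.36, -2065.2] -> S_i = -5.51*(-4.40)^i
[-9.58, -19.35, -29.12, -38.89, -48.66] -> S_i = -9.58 + -9.77*i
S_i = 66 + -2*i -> [66, 64, 62, 60, 58]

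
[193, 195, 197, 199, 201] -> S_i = 193 + 2*i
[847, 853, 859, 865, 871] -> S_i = 847 + 6*i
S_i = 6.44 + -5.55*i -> [6.44, 0.89, -4.66, -10.21, -15.76]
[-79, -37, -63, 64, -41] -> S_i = Random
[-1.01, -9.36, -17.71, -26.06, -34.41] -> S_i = -1.01 + -8.35*i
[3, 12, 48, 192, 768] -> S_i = 3*4^i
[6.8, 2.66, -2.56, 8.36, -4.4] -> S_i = Random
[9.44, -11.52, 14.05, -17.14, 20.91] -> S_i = 9.44*(-1.22)^i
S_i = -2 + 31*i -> [-2, 29, 60, 91, 122]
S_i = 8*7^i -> [8, 56, 392, 2744, 19208]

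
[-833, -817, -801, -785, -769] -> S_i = -833 + 16*i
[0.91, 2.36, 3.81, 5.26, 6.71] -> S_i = 0.91 + 1.45*i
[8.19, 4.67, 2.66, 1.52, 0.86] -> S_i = 8.19*0.57^i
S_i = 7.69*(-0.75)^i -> [7.69, -5.77, 4.33, -3.24, 2.43]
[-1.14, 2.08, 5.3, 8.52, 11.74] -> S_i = -1.14 + 3.22*i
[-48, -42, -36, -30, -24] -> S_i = -48 + 6*i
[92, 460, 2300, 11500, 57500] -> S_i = 92*5^i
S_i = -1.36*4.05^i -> [-1.36, -5.51, -22.31, -90.34, -365.9]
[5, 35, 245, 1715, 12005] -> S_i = 5*7^i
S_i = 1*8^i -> [1, 8, 64, 512, 4096]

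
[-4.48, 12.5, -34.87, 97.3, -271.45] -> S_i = -4.48*(-2.79)^i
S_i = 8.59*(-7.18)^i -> [8.59, -61.68, 442.84, -3179.56, 22829.21]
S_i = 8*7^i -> [8, 56, 392, 2744, 19208]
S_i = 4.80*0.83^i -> [4.8, 3.98, 3.31, 2.74, 2.28]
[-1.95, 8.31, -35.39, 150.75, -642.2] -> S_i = -1.95*(-4.26)^i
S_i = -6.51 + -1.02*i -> [-6.51, -7.53, -8.55, -9.57, -10.59]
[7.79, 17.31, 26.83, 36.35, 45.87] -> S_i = 7.79 + 9.52*i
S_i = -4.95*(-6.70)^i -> [-4.95, 33.16, -222.21, 1488.78, -9974.8]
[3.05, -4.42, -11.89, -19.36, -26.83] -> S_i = 3.05 + -7.47*i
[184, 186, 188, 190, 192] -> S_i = 184 + 2*i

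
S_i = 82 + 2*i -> [82, 84, 86, 88, 90]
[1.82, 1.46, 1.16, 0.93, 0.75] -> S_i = 1.82*0.80^i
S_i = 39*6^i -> [39, 234, 1404, 8424, 50544]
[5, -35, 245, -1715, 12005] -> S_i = 5*-7^i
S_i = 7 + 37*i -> [7, 44, 81, 118, 155]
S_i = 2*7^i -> [2, 14, 98, 686, 4802]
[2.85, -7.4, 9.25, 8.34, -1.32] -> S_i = Random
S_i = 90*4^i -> [90, 360, 1440, 5760, 23040]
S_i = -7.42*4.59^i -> [-7.42, -34.06, -156.33, -717.53, -3293.48]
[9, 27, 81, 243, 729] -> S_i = 9*3^i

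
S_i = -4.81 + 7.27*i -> [-4.81, 2.46, 9.73, 17.0, 24.27]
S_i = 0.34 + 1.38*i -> [0.34, 1.72, 3.1, 4.48, 5.86]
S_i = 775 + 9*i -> [775, 784, 793, 802, 811]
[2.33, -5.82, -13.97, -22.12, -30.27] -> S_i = 2.33 + -8.15*i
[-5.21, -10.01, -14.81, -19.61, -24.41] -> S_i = -5.21 + -4.80*i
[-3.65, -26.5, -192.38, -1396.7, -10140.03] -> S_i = -3.65*7.26^i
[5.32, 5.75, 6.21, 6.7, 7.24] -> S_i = 5.32*1.08^i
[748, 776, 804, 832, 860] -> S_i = 748 + 28*i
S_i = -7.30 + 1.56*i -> [-7.3, -5.74, -4.18, -2.62, -1.06]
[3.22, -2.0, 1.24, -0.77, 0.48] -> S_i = 3.22*(-0.62)^i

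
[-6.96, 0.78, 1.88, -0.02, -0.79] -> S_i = Random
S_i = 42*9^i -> [42, 378, 3402, 30618, 275562]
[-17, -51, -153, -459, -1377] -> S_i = -17*3^i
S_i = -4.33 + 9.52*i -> [-4.33, 5.19, 14.71, 24.23, 33.75]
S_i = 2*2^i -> [2, 4, 8, 16, 32]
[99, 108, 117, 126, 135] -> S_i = 99 + 9*i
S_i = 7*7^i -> [7, 49, 343, 2401, 16807]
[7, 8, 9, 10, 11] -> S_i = 7 + 1*i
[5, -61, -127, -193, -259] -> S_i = 5 + -66*i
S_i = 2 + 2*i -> [2, 4, 6, 8, 10]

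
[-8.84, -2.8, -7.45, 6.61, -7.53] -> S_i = Random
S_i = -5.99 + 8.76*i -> [-5.99, 2.77, 11.53, 20.29, 29.05]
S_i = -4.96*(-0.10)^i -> [-4.96, 0.5, -0.05, 0.0, -0.0]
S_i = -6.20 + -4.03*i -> [-6.2, -10.23, -14.26, -18.29, -22.32]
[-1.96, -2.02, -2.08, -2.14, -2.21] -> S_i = -1.96*1.03^i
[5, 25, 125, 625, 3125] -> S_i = 5*5^i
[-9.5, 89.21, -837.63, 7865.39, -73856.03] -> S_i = -9.50*(-9.39)^i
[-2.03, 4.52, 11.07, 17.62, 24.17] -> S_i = -2.03 + 6.55*i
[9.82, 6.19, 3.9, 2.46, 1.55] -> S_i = 9.82*0.63^i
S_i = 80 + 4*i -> [80, 84, 88, 92, 96]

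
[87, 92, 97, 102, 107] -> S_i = 87 + 5*i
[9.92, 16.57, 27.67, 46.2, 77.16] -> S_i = 9.92*1.67^i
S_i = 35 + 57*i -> [35, 92, 149, 206, 263]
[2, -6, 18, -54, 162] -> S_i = 2*-3^i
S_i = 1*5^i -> [1, 5, 25, 125, 625]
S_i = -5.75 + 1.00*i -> [-5.75, -4.75, -3.75, -2.75, -1.75]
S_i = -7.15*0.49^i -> [-7.15, -3.5, -1.72, -0.84, -0.41]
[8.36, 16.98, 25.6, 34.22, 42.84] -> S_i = 8.36 + 8.62*i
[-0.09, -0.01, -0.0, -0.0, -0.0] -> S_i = -0.09*0.11^i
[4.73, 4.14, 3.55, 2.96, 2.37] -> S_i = 4.73 + -0.59*i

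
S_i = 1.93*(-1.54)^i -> [1.93, -2.97, 4.58, -7.05, 10.86]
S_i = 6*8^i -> [6, 48, 384, 3072, 24576]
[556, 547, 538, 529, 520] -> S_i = 556 + -9*i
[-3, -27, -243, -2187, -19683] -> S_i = -3*9^i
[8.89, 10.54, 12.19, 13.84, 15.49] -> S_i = 8.89 + 1.65*i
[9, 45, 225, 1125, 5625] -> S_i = 9*5^i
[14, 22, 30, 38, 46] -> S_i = 14 + 8*i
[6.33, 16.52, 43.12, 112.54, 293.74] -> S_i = 6.33*2.61^i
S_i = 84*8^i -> [84, 672, 5376, 43008, 344064]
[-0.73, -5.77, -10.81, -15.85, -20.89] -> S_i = -0.73 + -5.04*i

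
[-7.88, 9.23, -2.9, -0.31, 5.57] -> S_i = Random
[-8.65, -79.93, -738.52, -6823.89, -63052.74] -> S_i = -8.65*9.24^i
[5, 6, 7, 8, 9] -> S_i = 5 + 1*i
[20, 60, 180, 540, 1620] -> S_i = 20*3^i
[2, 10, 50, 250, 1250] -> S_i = 2*5^i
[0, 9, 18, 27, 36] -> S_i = 0 + 9*i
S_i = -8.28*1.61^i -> [-8.28, -13.33, -21.46, -34.55, -55.63]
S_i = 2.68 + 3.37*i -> [2.68, 6.05, 9.42, 12.79, 16.16]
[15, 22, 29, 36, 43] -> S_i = 15 + 7*i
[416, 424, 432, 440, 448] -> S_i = 416 + 8*i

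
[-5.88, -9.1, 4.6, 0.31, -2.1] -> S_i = Random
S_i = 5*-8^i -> [5, -40, 320, -2560, 20480]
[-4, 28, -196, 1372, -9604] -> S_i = -4*-7^i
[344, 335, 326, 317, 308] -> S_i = 344 + -9*i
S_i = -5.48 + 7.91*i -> [-5.48, 2.43, 10.34, 18.25, 26.16]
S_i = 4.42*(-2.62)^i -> [4.42, -11.58, 30.34, -79.49, 208.27]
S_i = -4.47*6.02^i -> [-4.47, -26.91, -161.99, -975.21, -5870.75]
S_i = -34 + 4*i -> [-34, -30, -26, -22, -18]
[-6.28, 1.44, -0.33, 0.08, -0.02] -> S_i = -6.28*(-0.23)^i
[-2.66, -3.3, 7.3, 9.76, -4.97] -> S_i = Random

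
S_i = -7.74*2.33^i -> [-7.74, -18.03, -42.02, -97.91, -228.12]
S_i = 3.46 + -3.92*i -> [3.46, -0.46, -4.38, -8.3, -12.22]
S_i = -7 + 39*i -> [-7, 32, 71, 110, 149]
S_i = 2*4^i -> [2, 8, 32, 128, 512]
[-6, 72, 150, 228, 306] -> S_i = -6 + 78*i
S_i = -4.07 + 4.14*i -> [-4.07, 0.07, 4.21, 8.35, 12.49]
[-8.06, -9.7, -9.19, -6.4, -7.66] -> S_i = Random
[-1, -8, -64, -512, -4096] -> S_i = -1*8^i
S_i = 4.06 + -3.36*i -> [4.06, 0.7, -2.66, -6.02, -9.38]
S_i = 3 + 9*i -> [3, 12, 21, 30, 39]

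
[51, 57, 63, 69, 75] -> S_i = 51 + 6*i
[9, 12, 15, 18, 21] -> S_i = 9 + 3*i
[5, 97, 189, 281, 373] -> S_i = 5 + 92*i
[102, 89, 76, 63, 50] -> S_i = 102 + -13*i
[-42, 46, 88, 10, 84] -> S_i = Random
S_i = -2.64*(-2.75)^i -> [-2.64, 7.26, -19.96, 54.9, -150.99]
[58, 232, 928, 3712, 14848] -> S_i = 58*4^i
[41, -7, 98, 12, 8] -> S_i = Random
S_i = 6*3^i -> [6, 18, 54, 162, 486]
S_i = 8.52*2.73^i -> [8.52, 23.26, 63.5, 173.35, 473.25]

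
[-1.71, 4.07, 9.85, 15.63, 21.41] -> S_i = -1.71 + 5.78*i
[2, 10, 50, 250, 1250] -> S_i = 2*5^i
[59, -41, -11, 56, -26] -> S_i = Random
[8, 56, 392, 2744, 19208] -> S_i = 8*7^i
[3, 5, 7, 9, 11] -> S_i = 3 + 2*i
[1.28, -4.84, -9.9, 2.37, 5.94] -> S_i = Random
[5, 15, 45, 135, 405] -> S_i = 5*3^i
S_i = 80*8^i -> [80, 640, 5120, 40960, 327680]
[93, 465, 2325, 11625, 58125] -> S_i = 93*5^i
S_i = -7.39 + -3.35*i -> [-7.39, -10.74, -14.09, -17.44, -20.79]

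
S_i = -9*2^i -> [-9, -18, -36, -72, -144]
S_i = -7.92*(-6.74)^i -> [-7.92, 53.38, -359.79, 2424.96, -16344.24]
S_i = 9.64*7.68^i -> [9.64, 74.04, 568.59, 4366.77, 33536.82]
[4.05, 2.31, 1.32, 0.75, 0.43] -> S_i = 4.05*0.57^i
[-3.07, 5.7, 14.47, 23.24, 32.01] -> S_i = -3.07 + 8.77*i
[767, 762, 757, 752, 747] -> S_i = 767 + -5*i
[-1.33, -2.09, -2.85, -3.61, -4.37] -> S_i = -1.33 + -0.76*i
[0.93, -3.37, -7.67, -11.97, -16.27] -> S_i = 0.93 + -4.30*i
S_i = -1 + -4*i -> [-1, -5, -9, -13, -17]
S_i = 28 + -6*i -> [28, 22, 16, 10, 4]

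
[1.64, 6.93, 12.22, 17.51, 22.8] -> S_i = 1.64 + 5.29*i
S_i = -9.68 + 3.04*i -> [-9.68, -6.64, -3.6, -0.56, 2.48]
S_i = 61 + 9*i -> [61, 70, 79, 88, 97]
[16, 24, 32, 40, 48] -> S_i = 16 + 8*i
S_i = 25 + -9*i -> [25, 16, 7, -2, -11]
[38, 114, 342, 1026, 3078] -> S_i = 38*3^i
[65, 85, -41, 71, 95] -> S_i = Random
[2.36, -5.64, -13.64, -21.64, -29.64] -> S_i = 2.36 + -8.00*i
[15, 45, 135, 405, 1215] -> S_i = 15*3^i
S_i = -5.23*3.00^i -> [-5.23, -15.69, -47.07, -141.21, -423.63]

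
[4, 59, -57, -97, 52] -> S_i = Random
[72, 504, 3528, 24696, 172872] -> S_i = 72*7^i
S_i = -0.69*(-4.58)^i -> [-0.69, 3.16, -14.47, 66.29, -303.61]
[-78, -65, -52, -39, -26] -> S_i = -78 + 13*i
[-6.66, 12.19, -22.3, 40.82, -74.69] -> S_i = -6.66*(-1.83)^i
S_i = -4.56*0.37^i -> [-4.56, -1.69, -0.62, -0.23, -0.09]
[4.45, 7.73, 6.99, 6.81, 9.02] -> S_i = Random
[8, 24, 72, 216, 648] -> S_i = 8*3^i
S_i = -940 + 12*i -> [-940, -928, -916, -904, -892]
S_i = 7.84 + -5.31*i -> [7.84, 2.53, -2.78, -8.09, -13.4]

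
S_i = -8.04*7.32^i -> [-8.04, -58.85, -430.8, -3153.47, -23083.43]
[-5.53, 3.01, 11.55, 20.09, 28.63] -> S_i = -5.53 + 8.54*i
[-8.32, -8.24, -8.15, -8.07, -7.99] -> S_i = -8.32*0.99^i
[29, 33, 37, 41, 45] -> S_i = 29 + 4*i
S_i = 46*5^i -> [46, 230, 1150, 5750, 28750]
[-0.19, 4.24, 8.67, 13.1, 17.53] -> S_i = -0.19 + 4.43*i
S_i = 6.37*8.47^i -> [6.37, 53.95, 456.99, 3870.7, 32784.84]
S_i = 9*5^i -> [9, 45, 225, 1125, 5625]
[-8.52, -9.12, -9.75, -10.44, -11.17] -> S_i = -8.52*1.07^i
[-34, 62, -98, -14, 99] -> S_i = Random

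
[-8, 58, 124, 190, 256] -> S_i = -8 + 66*i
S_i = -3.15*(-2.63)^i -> [-3.15, 8.28, -21.79, 57.3, -150.71]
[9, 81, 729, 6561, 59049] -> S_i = 9*9^i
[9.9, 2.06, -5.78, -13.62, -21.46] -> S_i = 9.90 + -7.84*i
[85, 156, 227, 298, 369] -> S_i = 85 + 71*i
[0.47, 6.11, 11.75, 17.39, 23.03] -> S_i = 0.47 + 5.64*i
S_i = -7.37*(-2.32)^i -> [-7.37, 17.1, -39.67, 92.03, -213.51]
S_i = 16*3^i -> [16, 48, 144, 432, 1296]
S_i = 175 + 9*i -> [175, 184, 193, 202, 211]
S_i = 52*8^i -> [52, 416, 3328, 26624, 212992]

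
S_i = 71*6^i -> [71, 426, 2556, 15336, 92016]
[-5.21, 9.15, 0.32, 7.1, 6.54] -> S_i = Random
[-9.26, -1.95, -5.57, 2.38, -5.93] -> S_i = Random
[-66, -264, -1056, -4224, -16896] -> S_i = -66*4^i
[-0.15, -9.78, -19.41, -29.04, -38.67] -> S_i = -0.15 + -9.63*i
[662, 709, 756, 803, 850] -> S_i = 662 + 47*i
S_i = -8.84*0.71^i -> [-8.84, -6.28, -4.46, -3.16, -2.25]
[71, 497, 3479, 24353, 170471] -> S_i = 71*7^i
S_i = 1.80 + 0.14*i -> [1.8, 1.94, 2.08, 2.22, 2.36]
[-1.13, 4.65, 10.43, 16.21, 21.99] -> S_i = -1.13 + 5.78*i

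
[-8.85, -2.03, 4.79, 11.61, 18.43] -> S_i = -8.85 + 6.82*i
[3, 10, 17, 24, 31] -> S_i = 3 + 7*i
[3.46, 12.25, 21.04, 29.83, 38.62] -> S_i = 3.46 + 8.79*i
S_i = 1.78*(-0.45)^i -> [1.78, -0.8, 0.36, -0.16, 0.07]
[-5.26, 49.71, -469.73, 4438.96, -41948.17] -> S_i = -5.26*(-9.45)^i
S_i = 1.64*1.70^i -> [1.64, 2.79, 4.74, 8.06, 13.7]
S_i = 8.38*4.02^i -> [8.38, 33.69, 135.42, 544.41, 2188.51]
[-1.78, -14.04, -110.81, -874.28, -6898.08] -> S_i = -1.78*7.89^i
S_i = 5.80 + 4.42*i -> [5.8, 10.22, 14.64, 19.06, 23.48]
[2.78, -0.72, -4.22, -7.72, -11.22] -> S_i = 2.78 + -3.50*i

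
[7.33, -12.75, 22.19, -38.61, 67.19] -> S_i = 7.33*(-1.74)^i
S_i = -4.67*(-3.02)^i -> [-4.67, 14.1, -42.59, 128.63, -388.46]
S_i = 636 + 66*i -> [636, 702, 768, 834, 900]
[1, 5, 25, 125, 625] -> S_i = 1*5^i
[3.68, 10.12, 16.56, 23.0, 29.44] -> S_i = 3.68 + 6.44*i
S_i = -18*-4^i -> [-18, 72, -288, 1152, -4608]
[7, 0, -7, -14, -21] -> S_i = 7 + -7*i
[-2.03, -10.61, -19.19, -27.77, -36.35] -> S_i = -2.03 + -8.58*i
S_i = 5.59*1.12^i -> [5.59, 6.26, 7.01, 7.85, 8.8]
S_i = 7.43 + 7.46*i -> [7.43, 14.89, 22.35, 29.81, 37.27]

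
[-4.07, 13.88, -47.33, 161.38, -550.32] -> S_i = -4.07*(-3.41)^i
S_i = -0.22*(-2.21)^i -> [-0.22, 0.49, -1.07, 2.37, -5.25]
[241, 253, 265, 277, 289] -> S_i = 241 + 12*i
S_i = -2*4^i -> [-2, -8, -32, -128, -512]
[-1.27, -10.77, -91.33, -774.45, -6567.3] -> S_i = -1.27*8.48^i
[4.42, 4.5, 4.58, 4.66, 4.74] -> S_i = 4.42 + 0.08*i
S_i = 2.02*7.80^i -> [2.02, 15.76, 122.9, 958.6, 7477.04]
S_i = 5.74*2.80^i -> [5.74, 16.07, 45.0, 126.0, 352.81]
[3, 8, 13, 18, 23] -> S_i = 3 + 5*i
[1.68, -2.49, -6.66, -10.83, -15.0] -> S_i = 1.68 + -4.17*i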